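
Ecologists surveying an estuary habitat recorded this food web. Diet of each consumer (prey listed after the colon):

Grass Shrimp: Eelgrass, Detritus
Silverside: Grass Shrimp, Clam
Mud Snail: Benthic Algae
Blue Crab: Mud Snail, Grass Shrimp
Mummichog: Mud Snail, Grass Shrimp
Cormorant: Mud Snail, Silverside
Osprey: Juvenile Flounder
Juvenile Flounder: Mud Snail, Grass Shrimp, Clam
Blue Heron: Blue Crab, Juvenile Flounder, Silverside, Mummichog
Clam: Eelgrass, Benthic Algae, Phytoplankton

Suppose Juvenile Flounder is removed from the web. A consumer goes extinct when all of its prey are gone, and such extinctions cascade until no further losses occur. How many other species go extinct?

Remove Juvenile Flounder.
Round 1: Osprey (all prey gone) → extinct.
No further losses. Total secondary extinctions: 1.

1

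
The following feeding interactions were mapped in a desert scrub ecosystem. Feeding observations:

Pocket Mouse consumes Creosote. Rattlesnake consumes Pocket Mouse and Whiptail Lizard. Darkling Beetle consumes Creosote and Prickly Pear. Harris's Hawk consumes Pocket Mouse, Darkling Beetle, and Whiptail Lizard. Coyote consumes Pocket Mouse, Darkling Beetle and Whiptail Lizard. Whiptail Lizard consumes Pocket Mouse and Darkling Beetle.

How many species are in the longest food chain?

One longest chain: Creosote → Pocket Mouse → Whiptail Lizard → Rattlesnake.
It has 4 species and 3 links.

4 species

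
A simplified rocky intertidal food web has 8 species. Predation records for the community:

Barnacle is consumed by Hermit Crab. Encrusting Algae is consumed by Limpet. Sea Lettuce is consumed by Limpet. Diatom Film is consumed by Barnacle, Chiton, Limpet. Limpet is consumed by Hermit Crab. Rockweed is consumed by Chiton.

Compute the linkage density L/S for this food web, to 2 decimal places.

L/S = 1.00

There are L = 8 links among S = 8 species.
L/S = 8/8 = 1.0000 ≈ 1.00.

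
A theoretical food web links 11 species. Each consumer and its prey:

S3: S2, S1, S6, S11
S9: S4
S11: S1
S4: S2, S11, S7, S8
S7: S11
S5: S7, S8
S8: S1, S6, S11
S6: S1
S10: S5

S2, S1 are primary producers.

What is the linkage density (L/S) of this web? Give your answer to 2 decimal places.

There are L = 18 links among S = 11 species.
L/S = 18/11 = 1.6364 ≈ 1.64.

L/S = 1.64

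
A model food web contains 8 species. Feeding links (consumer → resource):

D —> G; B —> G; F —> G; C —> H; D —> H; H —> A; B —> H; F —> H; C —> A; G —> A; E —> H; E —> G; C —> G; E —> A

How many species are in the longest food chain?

3 species

One longest chain: A → G → E.
It has 3 species and 2 links.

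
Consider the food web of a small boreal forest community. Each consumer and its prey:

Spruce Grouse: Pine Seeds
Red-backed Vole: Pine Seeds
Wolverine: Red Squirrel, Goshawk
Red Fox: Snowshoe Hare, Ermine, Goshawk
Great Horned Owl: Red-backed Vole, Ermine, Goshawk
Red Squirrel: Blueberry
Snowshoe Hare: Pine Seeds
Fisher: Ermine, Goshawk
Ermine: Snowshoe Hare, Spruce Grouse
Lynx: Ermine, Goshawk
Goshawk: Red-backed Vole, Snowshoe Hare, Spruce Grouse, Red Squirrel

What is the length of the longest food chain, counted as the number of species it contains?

4 species

One longest chain: Pine Seeds → Snowshoe Hare → Ermine → Great Horned Owl.
It has 4 species and 3 links.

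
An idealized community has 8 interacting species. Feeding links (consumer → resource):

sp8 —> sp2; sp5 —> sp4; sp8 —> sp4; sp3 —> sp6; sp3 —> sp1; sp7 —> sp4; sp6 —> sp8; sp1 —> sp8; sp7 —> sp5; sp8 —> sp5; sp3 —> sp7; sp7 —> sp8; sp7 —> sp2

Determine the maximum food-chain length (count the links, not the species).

4 links

One longest chain: sp4 → sp5 → sp8 → sp6 → sp3.
It has 5 species and 4 links.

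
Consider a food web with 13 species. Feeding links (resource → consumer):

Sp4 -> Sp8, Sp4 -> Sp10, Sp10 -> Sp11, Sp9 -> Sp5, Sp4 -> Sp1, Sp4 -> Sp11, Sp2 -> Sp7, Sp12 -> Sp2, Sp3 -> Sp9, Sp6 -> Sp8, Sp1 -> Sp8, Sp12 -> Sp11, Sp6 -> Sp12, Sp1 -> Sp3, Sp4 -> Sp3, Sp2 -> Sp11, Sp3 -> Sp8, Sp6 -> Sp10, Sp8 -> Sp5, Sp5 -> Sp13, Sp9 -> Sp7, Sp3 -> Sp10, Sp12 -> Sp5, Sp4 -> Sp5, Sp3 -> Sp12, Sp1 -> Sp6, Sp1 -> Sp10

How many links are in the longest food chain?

5 links

One longest chain: Sp4 → Sp1 → Sp3 → Sp12 → Sp2 → Sp7.
It has 6 species and 5 links.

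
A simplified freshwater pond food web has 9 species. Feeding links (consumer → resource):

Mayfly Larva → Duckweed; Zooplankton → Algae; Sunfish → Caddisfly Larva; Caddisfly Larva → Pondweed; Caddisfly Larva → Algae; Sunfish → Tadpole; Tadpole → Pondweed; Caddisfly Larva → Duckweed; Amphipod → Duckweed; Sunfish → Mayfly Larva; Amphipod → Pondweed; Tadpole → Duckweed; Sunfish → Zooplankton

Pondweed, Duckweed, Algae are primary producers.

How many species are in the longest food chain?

3 species

One longest chain: Pondweed → Caddisfly Larva → Sunfish.
It has 3 species and 2 links.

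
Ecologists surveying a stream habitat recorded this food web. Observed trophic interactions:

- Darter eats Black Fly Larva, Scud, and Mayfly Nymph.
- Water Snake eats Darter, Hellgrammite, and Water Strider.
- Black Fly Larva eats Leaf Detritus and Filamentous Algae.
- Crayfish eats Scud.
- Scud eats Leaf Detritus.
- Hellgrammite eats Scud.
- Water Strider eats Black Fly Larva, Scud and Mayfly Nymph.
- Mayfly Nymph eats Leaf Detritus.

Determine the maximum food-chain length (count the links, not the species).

3 links

One longest chain: Leaf Detritus → Scud → Hellgrammite → Water Snake.
It has 4 species and 3 links.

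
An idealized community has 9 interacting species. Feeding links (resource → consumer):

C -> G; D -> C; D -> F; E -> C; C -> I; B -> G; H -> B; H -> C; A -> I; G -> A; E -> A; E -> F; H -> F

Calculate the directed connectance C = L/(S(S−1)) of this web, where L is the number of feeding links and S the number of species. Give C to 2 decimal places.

The web has S = 9 species and L = 13 feeding links.
C = L / (S(S−1)) = 13 / 72 = 0.1806 ≈ 0.18.

C = 0.18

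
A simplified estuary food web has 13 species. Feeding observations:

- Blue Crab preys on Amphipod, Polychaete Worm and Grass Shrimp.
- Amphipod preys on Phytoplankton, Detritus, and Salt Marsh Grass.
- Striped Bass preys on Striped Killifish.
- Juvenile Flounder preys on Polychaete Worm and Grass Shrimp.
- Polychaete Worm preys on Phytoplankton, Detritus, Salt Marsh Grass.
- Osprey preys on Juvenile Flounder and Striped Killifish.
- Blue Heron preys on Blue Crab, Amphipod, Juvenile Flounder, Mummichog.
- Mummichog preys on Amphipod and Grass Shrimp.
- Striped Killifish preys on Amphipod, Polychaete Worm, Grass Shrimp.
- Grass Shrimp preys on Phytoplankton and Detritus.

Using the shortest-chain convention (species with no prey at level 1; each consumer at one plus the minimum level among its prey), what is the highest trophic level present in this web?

Basal resources (level 1): Salt Marsh Grass, Phytoplankton, Detritus.
Following each consumer down to its lowest-level prey: Salt Marsh Grass → Amphipod → Striped Killifish → Striped Bass (levels 1 through 4).
All prey of Striped Bass (Striped Killifish 3) are at level 3 or above, so Striped Bass is at level 1 + 3 = 4.
Every consumer has at least one prey at level 3 or below, so none exceeds level 4.

4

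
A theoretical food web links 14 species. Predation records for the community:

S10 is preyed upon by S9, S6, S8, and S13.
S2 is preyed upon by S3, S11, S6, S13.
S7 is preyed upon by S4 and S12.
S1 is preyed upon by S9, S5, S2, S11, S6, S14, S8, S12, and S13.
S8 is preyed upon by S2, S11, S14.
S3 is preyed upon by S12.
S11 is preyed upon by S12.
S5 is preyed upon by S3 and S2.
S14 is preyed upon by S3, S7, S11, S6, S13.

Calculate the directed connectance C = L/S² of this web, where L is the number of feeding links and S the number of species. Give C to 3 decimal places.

The web has S = 14 species and L = 31 feeding links.
C = L / S² = 31 / 196 = 0.1582 ≈ 0.158.

C = 0.158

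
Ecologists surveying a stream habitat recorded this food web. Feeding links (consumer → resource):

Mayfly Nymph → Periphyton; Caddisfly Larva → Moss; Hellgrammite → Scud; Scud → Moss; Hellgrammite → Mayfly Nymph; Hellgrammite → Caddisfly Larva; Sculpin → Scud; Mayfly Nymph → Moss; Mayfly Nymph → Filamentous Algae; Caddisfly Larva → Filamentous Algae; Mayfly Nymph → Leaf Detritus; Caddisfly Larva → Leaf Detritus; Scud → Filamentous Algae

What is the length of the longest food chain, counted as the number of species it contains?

One longest chain: Moss → Scud → Sculpin.
It has 3 species and 2 links.

3 species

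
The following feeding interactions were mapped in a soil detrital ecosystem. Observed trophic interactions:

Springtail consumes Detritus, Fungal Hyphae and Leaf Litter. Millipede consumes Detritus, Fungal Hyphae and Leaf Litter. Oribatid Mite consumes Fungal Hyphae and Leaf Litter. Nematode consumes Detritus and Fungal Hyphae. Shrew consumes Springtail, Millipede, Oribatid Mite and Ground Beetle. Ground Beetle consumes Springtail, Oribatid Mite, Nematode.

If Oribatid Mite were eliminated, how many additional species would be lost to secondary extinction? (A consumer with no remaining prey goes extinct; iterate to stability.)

Remove Oribatid Mite.
Every predator of it retains at least one other prey: Ground Beetle still has Springtail, Nematode; Shrew still has Springtail, Millipede, Ground Beetle.
No consumer loses all prey, so no secondary extinctions occur.

0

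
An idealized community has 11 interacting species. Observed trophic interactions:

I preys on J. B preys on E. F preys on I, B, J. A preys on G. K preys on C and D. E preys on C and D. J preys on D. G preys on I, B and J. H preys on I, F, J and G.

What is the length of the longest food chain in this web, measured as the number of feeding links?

4 links

One longest chain: D → J → I → G → A.
It has 5 species and 4 links.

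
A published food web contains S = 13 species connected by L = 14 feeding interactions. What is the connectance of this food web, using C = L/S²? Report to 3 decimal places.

C = 0.083

The web has S = 13 species and L = 14 feeding links.
C = L / S² = 14 / 169 = 0.0828 ≈ 0.083.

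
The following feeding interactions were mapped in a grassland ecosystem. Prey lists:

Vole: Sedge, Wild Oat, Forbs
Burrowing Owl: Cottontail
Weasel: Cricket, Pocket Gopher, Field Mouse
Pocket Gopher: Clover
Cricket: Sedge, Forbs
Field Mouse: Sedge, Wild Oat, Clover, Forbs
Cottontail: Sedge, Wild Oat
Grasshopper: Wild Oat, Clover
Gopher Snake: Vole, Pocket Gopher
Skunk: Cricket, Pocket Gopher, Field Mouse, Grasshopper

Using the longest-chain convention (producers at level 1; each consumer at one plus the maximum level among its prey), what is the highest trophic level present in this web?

3

Producers (level 1): Sedge, Wild Oat, Clover, Forbs.
Sedge → Field Mouse → Weasel gives Weasel level 3.
No species has a prey at level 3, so no species reaches level 4.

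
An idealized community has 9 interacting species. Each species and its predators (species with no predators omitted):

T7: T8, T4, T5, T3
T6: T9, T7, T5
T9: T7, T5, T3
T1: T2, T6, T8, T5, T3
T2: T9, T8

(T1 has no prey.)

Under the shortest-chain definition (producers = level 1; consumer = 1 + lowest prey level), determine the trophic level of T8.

T1 is a producer → level 1.
T8 eats T1 → level 2.

Trophic level 2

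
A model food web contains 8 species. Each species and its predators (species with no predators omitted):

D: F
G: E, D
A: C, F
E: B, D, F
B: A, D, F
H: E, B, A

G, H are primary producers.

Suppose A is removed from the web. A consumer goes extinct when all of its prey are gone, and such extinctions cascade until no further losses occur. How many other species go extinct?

Remove A.
Round 1: C (all prey gone) → extinct.
No further losses. Total secondary extinctions: 1.

1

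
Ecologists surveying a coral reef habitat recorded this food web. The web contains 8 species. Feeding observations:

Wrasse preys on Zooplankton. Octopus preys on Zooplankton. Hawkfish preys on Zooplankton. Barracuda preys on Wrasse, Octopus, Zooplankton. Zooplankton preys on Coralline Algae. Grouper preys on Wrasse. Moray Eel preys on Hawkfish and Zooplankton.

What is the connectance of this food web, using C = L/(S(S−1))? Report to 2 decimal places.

C = 0.18

The web has S = 8 species and L = 10 feeding links.
C = L / (S(S−1)) = 10 / 56 = 0.1786 ≈ 0.18.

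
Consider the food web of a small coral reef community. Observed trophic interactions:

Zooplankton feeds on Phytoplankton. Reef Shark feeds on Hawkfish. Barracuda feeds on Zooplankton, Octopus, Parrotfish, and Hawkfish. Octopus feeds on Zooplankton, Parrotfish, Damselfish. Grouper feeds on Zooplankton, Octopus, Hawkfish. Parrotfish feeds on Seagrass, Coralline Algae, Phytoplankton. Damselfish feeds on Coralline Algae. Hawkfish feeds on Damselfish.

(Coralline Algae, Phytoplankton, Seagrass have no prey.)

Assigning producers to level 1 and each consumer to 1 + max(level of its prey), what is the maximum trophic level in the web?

Producers (level 1): Coralline Algae, Phytoplankton, Seagrass.
Coralline Algae → Parrotfish → Octopus → Grouper gives Grouper level 4.
No species has a prey at level 4, so no species reaches level 5.

4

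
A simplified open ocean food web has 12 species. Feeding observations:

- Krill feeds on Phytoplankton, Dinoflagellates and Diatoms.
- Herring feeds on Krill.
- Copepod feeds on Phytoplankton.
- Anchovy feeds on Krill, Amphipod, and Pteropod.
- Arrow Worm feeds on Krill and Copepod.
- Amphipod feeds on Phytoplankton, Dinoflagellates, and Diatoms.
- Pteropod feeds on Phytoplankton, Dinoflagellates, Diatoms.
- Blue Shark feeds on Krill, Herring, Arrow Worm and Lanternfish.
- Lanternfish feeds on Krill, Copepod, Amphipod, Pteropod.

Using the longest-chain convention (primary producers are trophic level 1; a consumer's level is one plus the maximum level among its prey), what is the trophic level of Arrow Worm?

Dinoflagellates is a producer → level 1.
Krill eats Dinoflagellates (level 1); other prey at levels: Diatoms 1, Phytoplankton 1 → level 2.
Arrow Worm eats Krill (level 2); other prey at levels: Copepod 2 → level 3.

Trophic level 3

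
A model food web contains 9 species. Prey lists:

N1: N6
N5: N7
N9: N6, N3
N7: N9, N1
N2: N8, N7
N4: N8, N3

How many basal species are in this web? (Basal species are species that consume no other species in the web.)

3

Basal species (no prey listed): N8, N6, N3.
Count: 3.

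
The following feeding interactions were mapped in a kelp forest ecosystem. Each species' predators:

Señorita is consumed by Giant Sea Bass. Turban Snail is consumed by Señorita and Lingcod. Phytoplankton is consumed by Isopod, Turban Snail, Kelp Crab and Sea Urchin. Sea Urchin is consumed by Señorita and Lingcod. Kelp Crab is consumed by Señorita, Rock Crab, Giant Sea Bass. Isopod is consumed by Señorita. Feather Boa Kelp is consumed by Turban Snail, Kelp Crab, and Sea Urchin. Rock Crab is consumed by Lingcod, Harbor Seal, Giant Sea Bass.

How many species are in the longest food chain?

One longest chain: Phytoplankton → Kelp Crab → Rock Crab → Giant Sea Bass.
It has 4 species and 3 links.

4 species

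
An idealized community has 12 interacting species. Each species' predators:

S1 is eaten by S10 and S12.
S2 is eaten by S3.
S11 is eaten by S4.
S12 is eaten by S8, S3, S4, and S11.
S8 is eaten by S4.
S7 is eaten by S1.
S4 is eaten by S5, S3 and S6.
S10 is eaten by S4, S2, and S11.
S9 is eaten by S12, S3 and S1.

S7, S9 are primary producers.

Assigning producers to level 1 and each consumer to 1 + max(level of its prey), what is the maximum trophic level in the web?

6

Producers (level 1): S7, S9.
S7 → S1 → S12 → S8 → S4 → S3 gives S3 level 6.
No species has a prey at level 6, so no species reaches level 7.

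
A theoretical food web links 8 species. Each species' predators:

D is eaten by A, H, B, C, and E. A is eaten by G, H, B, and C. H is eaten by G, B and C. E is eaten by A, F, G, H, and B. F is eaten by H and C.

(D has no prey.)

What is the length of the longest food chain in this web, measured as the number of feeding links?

4 links

One longest chain: D → E → A → H → C.
It has 5 species and 4 links.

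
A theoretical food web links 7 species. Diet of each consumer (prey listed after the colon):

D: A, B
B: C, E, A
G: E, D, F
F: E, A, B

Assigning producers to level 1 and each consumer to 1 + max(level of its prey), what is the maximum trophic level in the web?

4

Producers (level 1): C, E, A.
C → B → D → G gives G level 4.
No species has a prey at level 4, so no species reaches level 5.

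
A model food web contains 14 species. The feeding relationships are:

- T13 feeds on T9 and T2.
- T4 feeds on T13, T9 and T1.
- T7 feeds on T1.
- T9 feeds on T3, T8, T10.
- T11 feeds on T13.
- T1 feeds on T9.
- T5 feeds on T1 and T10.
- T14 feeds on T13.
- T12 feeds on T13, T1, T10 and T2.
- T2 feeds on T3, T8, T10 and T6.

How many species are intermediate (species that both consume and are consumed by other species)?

4

Intermediate species (has both prey and predators): T9, T2, T13, T1.
Count: 4.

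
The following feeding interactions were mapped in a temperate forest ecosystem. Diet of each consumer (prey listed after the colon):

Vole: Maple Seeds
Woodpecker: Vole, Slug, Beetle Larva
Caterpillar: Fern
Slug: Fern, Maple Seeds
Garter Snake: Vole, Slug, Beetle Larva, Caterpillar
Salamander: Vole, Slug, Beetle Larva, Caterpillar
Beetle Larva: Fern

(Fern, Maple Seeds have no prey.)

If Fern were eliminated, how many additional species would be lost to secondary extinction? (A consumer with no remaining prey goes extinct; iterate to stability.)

Remove Fern.
Round 1: Beetle Larva (all prey gone), Caterpillar (all prey gone) → extinct.
No further losses. Total secondary extinctions: 2.

2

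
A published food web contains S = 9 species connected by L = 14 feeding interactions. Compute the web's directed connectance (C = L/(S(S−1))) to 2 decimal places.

The web has S = 9 species and L = 14 feeding links.
C = L / (S(S−1)) = 14 / 72 = 0.1944 ≈ 0.19.

C = 0.19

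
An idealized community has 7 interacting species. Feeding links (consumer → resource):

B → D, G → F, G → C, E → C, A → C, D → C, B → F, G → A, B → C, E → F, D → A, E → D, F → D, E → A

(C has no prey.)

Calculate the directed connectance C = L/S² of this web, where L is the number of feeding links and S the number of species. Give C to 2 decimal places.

C = 0.29

The web has S = 7 species and L = 14 feeding links.
C = L / S² = 14 / 49 = 0.2857 ≈ 0.29.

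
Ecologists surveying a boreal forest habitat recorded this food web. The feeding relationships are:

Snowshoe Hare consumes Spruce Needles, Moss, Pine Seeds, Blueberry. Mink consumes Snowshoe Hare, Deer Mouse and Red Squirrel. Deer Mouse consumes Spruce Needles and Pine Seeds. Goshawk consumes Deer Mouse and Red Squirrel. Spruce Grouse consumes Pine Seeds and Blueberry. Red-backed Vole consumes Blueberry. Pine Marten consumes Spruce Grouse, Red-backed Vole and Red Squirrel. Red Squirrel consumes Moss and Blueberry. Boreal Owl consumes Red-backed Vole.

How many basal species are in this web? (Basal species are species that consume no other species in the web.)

4

Basal species (no prey listed): Pine Seeds, Spruce Needles, Blueberry, Moss.
Count: 4.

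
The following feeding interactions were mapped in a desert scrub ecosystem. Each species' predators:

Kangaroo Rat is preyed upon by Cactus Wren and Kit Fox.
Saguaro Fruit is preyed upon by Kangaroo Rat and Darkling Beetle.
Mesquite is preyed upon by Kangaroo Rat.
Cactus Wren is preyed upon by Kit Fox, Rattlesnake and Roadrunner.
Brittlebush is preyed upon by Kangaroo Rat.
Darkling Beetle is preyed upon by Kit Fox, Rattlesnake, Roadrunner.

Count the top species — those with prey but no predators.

3

Top species (has prey, but nothing eats it): Kit Fox, Roadrunner, Rattlesnake.
Count: 3.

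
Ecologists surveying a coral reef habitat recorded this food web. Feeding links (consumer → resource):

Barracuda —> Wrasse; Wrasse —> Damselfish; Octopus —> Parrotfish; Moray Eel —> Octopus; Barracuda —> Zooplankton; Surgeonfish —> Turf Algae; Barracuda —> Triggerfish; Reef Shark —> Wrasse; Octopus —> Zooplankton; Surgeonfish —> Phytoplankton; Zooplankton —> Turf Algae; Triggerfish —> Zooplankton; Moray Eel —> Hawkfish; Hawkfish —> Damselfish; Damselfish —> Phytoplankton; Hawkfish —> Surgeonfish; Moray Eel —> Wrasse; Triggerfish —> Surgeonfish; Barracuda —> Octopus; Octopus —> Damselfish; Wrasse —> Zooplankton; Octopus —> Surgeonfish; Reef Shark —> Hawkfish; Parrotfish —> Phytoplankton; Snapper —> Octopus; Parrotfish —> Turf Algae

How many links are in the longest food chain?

One longest chain: Turf Algae → Zooplankton → Triggerfish → Barracuda.
It has 4 species and 3 links.

3 links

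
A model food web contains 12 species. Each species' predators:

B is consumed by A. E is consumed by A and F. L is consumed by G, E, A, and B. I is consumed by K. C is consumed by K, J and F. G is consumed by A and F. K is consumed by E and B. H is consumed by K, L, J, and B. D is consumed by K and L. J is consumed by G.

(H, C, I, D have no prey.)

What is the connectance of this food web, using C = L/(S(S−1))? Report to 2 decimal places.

C = 0.17

The web has S = 12 species and L = 22 feeding links.
C = L / (S(S−1)) = 22 / 132 = 0.1667 ≈ 0.17.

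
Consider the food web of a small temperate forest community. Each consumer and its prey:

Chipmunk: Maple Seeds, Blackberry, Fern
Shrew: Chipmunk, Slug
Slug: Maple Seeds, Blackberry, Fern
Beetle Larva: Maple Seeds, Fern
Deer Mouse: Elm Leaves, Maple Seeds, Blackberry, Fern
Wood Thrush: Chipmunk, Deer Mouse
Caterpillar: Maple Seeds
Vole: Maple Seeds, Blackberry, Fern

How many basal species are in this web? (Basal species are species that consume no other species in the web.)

Basal species (no prey listed): Elm Leaves, Maple Seeds, Blackberry, Fern.
Count: 4.

4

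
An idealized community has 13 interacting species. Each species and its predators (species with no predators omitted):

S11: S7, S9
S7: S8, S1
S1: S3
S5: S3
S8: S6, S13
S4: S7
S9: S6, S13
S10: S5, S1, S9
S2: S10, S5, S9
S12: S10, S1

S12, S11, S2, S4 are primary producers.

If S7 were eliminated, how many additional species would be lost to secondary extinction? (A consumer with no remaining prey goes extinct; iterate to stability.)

Remove S7.
Round 1: S8 (all prey gone) → extinct.
No further losses. Total secondary extinctions: 1.

1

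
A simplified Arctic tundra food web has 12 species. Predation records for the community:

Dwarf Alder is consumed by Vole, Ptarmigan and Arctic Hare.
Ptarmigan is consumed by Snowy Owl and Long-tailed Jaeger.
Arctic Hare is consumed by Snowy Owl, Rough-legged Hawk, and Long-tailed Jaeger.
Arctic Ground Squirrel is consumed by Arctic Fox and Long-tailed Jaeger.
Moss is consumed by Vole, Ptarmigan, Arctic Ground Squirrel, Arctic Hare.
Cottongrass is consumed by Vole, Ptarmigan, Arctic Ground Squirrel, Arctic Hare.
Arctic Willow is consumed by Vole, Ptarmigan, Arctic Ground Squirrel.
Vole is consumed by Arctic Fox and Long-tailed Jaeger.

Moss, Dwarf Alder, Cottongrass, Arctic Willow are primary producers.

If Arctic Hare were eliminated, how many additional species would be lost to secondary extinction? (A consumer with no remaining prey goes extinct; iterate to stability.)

Remove Arctic Hare.
Round 1: Rough-legged Hawk (all prey gone) → extinct.
No further losses. Total secondary extinctions: 1.

1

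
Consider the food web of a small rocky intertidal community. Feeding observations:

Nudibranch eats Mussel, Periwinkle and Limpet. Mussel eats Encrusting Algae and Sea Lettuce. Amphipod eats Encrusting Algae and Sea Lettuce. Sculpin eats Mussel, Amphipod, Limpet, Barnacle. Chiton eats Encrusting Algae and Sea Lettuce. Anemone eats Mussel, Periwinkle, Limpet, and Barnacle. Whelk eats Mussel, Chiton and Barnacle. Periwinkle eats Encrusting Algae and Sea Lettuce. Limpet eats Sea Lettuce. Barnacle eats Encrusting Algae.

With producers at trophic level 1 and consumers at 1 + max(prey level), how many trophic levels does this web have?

3

Producers (level 1): Sea Lettuce, Encrusting Algae.
Sea Lettuce → Mussel → Nudibranch gives Nudibranch level 3.
No species has a prey at level 3, so no species reaches level 4.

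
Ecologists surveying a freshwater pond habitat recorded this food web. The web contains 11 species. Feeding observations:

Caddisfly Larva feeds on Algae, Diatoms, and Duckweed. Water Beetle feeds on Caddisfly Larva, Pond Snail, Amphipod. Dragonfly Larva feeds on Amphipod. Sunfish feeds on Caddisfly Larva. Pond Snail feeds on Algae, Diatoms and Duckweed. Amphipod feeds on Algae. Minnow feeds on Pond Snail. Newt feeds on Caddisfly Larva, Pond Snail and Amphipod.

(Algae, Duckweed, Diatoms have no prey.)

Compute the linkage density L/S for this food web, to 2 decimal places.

L/S = 1.45

There are L = 16 links among S = 11 species.
L/S = 16/11 = 1.4545 ≈ 1.45.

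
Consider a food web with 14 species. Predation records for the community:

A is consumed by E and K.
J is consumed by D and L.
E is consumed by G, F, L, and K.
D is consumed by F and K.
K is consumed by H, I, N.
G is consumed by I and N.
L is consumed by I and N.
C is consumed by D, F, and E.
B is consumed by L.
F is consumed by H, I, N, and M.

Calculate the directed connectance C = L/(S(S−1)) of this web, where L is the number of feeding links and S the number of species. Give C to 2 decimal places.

C = 0.14

The web has S = 14 species and L = 25 feeding links.
C = L / (S(S−1)) = 25 / 182 = 0.1374 ≈ 0.14.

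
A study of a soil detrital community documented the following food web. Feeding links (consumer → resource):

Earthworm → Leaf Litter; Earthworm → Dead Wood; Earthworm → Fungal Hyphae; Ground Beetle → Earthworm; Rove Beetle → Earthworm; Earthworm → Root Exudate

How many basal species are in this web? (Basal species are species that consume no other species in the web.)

Basal species (no prey listed): Root Exudate, Fungal Hyphae, Leaf Litter, Dead Wood.
Count: 4.

4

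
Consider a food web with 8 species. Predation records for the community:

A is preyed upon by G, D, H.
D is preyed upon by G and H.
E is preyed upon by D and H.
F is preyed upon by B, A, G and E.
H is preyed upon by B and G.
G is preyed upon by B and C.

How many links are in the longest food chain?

5 links

One longest chain: F → E → D → H → G → B.
It has 6 species and 5 links.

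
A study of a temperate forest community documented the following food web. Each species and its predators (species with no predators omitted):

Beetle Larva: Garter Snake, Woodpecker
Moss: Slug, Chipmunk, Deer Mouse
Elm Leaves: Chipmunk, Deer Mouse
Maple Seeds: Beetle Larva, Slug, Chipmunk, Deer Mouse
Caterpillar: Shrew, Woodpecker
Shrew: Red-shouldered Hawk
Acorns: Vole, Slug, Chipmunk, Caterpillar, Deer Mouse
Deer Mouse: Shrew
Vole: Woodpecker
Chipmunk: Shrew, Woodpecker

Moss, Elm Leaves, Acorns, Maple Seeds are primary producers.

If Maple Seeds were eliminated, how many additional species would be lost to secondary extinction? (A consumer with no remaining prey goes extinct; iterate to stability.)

2

Remove Maple Seeds.
Round 1: Beetle Larva (all prey gone) → extinct.
Round 2: Garter Snake (all prey gone) → extinct.
No further losses. Total secondary extinctions: 2.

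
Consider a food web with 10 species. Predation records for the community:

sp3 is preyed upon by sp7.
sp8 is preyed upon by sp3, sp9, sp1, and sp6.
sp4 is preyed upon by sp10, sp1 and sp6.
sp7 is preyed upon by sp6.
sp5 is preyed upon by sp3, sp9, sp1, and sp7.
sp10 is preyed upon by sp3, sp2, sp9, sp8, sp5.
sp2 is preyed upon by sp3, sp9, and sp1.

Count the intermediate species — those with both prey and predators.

Intermediate species (has both prey and predators): sp10, sp2, sp8, sp5, sp3, sp7.
Count: 6.

6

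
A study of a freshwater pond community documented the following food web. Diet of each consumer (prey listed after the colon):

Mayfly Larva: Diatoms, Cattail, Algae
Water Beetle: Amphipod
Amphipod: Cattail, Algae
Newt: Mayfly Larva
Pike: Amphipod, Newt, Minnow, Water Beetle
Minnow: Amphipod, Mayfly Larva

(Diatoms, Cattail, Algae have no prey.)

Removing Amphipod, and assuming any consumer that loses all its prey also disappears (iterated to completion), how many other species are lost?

1

Remove Amphipod.
Round 1: Water Beetle (all prey gone) → extinct.
No further losses. Total secondary extinctions: 1.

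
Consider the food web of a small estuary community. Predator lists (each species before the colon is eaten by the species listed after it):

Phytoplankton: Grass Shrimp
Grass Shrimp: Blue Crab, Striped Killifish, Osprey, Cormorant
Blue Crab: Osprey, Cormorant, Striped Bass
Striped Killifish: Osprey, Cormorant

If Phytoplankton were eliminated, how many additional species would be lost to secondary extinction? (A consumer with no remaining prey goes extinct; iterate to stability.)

Remove Phytoplankton.
Round 1: Grass Shrimp (all prey gone) → extinct.
Round 2: Blue Crab (all prey gone), Striped Killifish (all prey gone) → extinct.
Round 3: Osprey (all prey gone), Cormorant (all prey gone), Striped Bass (all prey gone) → extinct.
No further losses. Total secondary extinctions: 6.

6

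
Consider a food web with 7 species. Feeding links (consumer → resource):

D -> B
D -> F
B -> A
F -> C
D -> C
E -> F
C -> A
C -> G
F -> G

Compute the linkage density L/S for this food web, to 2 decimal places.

There are L = 9 links among S = 7 species.
L/S = 9/7 = 1.2857 ≈ 1.29.

L/S = 1.29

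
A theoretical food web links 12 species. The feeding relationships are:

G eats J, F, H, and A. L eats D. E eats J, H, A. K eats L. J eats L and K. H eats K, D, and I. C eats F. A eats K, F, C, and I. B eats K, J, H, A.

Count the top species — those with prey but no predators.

Top species (has prey, but nothing eats it): B, G, E.
Count: 3.

3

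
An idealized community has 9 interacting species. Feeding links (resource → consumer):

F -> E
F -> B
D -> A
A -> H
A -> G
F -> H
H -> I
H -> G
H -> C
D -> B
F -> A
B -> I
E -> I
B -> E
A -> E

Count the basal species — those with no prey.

2

Basal species (no prey listed): D, F.
Count: 2.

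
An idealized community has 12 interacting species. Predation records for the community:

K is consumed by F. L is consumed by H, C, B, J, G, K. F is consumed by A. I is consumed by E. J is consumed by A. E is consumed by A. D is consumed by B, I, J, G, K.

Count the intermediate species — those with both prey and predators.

Intermediate species (has both prey and predators): J, K, I, E, F.
Count: 5.

5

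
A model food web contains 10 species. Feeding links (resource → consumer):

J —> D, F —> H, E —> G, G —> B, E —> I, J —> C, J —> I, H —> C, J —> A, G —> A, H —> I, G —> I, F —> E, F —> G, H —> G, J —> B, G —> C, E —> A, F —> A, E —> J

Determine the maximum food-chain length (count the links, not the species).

One longest chain: F → E → J → I.
It has 4 species and 3 links.

3 links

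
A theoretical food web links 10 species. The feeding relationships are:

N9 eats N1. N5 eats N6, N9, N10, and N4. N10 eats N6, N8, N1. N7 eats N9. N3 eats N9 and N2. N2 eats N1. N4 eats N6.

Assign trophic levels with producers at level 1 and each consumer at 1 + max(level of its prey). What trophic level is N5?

N1 is a producer → level 1.
N9 eats N1 → level 2.
N5 eats N9 (level 2); other prey at levels: N6 1, N4 2, N10 2 → level 3.

Trophic level 3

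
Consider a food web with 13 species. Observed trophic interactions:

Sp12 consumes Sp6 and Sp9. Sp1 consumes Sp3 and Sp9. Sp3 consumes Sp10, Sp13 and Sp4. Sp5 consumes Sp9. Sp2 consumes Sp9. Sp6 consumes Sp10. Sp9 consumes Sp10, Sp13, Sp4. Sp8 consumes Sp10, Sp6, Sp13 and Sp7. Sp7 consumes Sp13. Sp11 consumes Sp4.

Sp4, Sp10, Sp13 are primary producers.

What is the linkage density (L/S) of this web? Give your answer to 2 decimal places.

L/S = 1.46

There are L = 19 links among S = 13 species.
L/S = 19/13 = 1.4615 ≈ 1.46.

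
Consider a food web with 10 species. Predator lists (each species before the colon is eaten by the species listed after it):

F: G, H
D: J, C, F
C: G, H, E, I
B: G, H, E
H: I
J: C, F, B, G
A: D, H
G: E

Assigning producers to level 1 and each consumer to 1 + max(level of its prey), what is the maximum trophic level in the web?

Producers (level 1): A.
A → D → J → C → H → I gives I level 6.
No species has a prey at level 6, so no species reaches level 7.

6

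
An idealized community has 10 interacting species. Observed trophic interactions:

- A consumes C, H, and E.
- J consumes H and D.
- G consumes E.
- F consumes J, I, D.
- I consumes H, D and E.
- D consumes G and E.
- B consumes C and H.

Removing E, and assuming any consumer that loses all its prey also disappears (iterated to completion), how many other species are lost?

2

Remove E.
Round 1: G (all prey gone) → extinct.
Round 2: D (all prey gone) → extinct.
No further losses. Total secondary extinctions: 2.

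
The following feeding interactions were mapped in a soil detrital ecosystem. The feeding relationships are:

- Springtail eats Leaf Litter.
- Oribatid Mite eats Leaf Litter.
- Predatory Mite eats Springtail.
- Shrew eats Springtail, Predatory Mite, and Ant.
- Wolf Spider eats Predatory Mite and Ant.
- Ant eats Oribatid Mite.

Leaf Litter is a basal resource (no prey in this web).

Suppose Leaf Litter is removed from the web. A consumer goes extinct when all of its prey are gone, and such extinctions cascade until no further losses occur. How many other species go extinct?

Remove Leaf Litter.
Round 1: Oribatid Mite (all prey gone), Springtail (all prey gone) → extinct.
Round 2: Ant (all prey gone), Predatory Mite (all prey gone) → extinct.
Round 3: Wolf Spider (all prey gone), Shrew (all prey gone) → extinct.
No further losses. Total secondary extinctions: 6.

6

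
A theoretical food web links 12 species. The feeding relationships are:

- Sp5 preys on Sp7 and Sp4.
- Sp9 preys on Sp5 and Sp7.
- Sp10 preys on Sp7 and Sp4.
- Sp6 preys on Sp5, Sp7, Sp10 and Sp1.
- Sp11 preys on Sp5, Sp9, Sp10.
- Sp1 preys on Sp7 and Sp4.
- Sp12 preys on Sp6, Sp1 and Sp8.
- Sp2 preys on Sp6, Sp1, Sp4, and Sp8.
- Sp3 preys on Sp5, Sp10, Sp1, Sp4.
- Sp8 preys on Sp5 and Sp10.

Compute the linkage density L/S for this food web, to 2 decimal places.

L/S = 2.33

There are L = 28 links among S = 12 species.
L/S = 28/12 = 2.3333 ≈ 2.33.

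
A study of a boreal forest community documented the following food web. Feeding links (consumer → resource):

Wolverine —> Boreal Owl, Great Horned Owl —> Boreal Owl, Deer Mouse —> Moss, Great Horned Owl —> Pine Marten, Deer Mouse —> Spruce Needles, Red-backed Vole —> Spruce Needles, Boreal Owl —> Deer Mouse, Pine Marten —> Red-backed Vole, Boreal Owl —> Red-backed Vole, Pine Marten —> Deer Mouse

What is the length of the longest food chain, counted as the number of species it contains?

One longest chain: Spruce Needles → Deer Mouse → Pine Marten → Great Horned Owl.
It has 4 species and 3 links.

4 species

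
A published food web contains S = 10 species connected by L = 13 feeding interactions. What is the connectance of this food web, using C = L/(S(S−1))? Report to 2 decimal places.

C = 0.14

The web has S = 10 species and L = 13 feeding links.
C = L / (S(S−1)) = 13 / 90 = 0.1444 ≈ 0.14.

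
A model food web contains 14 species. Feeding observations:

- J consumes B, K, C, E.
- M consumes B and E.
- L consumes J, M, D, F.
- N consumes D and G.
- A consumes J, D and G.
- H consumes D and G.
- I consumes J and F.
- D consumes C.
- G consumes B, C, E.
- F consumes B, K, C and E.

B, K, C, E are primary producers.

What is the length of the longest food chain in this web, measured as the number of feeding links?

One longest chain: B → G → A.
It has 3 species and 2 links.

2 links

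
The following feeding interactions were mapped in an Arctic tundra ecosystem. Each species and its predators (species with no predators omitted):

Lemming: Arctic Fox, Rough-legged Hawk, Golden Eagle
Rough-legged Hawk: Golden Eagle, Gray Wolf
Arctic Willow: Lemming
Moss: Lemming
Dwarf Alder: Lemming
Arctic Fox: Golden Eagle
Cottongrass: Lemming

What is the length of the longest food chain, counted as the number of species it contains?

4 species

One longest chain: Cottongrass → Lemming → Arctic Fox → Golden Eagle.
It has 4 species and 3 links.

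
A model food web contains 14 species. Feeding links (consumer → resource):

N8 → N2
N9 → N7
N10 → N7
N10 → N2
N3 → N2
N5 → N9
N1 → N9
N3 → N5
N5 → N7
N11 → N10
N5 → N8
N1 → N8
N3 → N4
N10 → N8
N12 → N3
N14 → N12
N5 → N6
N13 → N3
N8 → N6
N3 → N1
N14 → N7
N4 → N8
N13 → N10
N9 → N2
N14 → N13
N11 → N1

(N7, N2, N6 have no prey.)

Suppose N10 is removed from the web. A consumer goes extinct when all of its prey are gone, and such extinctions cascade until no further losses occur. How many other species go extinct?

Remove N10.
Every predator of it retains at least one other prey: N11 still has N1; N13 still has N3.
No consumer loses all prey, so no secondary extinctions occur.

0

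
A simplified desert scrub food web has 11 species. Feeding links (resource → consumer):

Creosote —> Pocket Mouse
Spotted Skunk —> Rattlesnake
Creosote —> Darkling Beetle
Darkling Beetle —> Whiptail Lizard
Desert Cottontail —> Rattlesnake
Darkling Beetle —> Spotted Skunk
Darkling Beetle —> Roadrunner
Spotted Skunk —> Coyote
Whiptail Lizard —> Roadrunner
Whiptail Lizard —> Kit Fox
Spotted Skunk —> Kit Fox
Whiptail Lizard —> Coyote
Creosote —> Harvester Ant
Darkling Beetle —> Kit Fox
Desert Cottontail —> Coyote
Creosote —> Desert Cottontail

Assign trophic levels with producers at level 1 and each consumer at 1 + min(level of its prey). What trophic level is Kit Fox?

Trophic level 3

Creosote is a producer → level 1.
Darkling Beetle eats Creosote → level 2.
Kit Fox eats Darkling Beetle → level 3.
No prey of Kit Fox is below level 2, so 3 is the minimum.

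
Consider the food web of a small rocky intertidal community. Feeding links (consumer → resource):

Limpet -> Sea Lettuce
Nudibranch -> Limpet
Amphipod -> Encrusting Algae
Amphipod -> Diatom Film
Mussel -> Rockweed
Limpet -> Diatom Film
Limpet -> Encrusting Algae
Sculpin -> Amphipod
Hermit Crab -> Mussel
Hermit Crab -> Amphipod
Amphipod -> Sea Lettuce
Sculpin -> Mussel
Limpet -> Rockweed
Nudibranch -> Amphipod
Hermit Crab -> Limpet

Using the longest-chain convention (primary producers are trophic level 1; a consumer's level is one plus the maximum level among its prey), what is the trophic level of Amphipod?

Sea Lettuce is a producer → level 1.
Amphipod eats Sea Lettuce (level 1); other prey at levels: Diatom Film 1, Encrusting Algae 1 → level 2.

Trophic level 2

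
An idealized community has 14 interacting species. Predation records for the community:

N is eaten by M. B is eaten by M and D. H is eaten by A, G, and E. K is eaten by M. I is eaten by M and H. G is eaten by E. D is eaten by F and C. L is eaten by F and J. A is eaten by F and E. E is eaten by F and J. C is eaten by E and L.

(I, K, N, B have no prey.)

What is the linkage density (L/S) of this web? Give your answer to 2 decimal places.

There are L = 20 links among S = 14 species.
L/S = 20/14 = 1.4286 ≈ 1.43.

L/S = 1.43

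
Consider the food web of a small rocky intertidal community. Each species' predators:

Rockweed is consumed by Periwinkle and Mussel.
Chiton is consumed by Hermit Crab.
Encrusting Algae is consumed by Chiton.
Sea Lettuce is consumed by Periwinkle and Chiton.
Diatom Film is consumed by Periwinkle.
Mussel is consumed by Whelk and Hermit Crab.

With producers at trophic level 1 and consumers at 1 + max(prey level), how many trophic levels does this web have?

Producers (level 1): Diatom Film, Encrusting Algae, Sea Lettuce, Rockweed.
Rockweed → Mussel → Whelk gives Whelk level 3.
No species has a prey at level 3, so no species reaches level 4.

3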